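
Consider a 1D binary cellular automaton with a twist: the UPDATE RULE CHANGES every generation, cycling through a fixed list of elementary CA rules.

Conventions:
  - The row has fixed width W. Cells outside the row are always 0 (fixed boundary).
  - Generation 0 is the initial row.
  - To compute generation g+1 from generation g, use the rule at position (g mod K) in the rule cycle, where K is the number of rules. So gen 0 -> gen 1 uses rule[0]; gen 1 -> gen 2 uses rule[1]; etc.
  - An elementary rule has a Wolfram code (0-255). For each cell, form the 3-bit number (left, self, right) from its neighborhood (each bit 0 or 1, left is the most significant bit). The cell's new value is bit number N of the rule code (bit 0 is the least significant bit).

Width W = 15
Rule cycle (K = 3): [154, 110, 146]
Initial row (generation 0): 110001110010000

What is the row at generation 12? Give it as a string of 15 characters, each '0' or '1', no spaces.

Answer: 001000010000100

Derivation:
Gen 0: 110001110010000
Gen 1 (rule 154): 101011101101000
Gen 2 (rule 110): 111110111111000
Gen 3 (rule 146): 011100011110100
Gen 4 (rule 154): 111010111100010
Gen 5 (rule 110): 101111100100110
Gen 6 (rule 146): 000111011011001
Gen 7 (rule 154): 001110010010110
Gen 8 (rule 110): 011010110111110
Gen 9 (rule 146): 100000000011101
Gen 10 (rule 154): 010000000111000
Gen 11 (rule 110): 110000001101000
Gen 12 (rule 146): 001000010000100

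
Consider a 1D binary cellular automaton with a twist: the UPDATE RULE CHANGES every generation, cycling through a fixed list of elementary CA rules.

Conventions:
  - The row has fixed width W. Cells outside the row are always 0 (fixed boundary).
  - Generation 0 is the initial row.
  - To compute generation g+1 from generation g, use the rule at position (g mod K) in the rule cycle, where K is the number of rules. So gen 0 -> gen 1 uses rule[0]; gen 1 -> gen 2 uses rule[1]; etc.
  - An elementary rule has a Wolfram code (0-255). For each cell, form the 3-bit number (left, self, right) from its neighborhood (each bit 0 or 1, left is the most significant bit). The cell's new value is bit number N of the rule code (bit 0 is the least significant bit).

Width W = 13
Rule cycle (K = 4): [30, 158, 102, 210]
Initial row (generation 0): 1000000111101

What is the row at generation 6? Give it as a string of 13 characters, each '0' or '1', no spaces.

Answer: 1001111001100

Derivation:
Gen 0: 1000000111101
Gen 1 (rule 30): 1100001100001
Gen 2 (rule 158): 1010011010011
Gen 3 (rule 102): 1110101110101
Gen 4 (rule 210): 0110000110000
Gen 5 (rule 30): 1101001101000
Gen 6 (rule 158): 1001111001100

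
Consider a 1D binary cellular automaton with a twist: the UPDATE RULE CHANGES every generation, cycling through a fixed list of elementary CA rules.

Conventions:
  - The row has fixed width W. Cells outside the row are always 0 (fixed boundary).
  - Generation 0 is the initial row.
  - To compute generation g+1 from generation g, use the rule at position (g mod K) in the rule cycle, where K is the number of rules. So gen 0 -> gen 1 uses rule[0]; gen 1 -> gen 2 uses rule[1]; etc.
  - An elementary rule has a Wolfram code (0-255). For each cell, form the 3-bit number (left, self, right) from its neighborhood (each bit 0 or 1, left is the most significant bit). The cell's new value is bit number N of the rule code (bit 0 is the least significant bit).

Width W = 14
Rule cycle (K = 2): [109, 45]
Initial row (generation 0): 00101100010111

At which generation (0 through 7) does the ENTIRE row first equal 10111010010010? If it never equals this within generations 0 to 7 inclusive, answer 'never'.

Gen 0: 00101100010111
Gen 1 (rule 109): 10111101011101
Gen 2 (rule 45): 11100011110011
Gen 3 (rule 109): 10101010010011
Gen 4 (rule 45): 11111110010010
Gen 5 (rule 109): 10000010010010
Gen 6 (rule 45): 10111010010010
Gen 7 (rule 109): 11101110010010

Answer: 6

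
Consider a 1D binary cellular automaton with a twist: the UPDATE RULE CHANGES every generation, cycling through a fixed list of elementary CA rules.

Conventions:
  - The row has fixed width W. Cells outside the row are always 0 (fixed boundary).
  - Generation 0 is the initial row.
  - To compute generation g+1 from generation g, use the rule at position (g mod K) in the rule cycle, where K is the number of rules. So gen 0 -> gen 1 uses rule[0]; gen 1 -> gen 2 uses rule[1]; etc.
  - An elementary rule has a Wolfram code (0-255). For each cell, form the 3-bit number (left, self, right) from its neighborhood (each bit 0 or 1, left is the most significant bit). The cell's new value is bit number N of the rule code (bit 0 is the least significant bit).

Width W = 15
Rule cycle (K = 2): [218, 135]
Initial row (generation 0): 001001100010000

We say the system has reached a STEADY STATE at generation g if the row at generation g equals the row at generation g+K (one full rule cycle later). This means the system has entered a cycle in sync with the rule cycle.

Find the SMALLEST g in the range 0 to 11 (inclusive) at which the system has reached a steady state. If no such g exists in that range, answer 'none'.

Answer: 5

Derivation:
Gen 0: 001001100010000
Gen 1 (rule 218): 010111110101000
Gen 2 (rule 135): 110011100101011
Gen 3 (rule 218): 111111111000011
Gen 4 (rule 135): 011111110011100
Gen 5 (rule 218): 111111111111110
Gen 6 (rule 135): 011111111111100
Gen 7 (rule 218): 111111111111110
Gen 8 (rule 135): 011111111111100
Gen 9 (rule 218): 111111111111110
Gen 10 (rule 135): 011111111111100
Gen 11 (rule 218): 111111111111110
Gen 12 (rule 135): 011111111111100
Gen 13 (rule 218): 111111111111110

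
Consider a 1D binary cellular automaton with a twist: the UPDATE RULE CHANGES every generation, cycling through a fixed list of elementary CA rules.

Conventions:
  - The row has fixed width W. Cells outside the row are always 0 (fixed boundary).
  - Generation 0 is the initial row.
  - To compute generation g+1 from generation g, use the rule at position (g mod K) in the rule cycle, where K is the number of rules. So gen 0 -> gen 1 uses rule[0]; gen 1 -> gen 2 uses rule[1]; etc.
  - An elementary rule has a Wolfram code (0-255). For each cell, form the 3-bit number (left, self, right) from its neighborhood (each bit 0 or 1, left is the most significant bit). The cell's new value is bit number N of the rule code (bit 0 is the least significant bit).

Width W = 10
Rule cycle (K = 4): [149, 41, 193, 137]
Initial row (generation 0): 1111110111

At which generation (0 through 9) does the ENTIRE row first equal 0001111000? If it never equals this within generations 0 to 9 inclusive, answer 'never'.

Answer: 8

Derivation:
Gen 0: 1111110111
Gen 1 (rule 149): 0111100010
Gen 2 (rule 41): 0100001000
Gen 3 (rule 193): 0001100011
Gen 4 (rule 137): 1101001010
Gen 5 (rule 149): 0001101011
Gen 6 (rule 41): 1101010110
Gen 7 (rule 193): 0100000010
Gen 8 (rule 137): 0001111000
Gen 9 (rule 149): 1100110111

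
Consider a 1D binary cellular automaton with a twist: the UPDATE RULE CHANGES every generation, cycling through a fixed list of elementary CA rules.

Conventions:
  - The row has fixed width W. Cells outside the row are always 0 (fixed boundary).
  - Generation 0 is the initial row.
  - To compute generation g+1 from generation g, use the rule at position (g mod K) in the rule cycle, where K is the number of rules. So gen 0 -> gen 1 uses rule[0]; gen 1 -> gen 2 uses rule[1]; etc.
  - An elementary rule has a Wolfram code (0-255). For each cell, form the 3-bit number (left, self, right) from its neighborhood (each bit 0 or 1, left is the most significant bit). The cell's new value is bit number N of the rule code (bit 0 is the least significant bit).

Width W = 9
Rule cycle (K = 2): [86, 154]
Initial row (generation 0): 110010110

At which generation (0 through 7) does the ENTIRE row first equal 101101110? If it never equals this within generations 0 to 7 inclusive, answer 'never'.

Gen 0: 110010110
Gen 1 (rule 86): 011110011
Gen 2 (rule 154): 111101110
Gen 3 (rule 86): 000100011
Gen 4 (rule 154): 001010110
Gen 5 (rule 86): 011010011
Gen 6 (rule 154): 110001110
Gen 7 (rule 86): 011010011

Answer: never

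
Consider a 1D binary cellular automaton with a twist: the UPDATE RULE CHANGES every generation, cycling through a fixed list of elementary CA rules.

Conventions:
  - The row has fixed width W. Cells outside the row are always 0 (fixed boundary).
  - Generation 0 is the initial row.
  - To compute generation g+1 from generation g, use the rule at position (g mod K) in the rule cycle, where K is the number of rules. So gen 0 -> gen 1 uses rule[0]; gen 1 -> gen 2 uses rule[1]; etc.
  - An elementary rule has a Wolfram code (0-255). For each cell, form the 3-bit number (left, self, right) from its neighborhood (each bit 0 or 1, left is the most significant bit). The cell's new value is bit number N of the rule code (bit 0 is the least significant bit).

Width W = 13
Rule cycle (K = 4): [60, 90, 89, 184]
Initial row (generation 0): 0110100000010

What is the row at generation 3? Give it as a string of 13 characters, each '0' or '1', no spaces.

Gen 0: 0110100000010
Gen 1 (rule 60): 0101110000011
Gen 2 (rule 90): 1001011000111
Gen 3 (rule 89): 0100011110101

Answer: 0100011110101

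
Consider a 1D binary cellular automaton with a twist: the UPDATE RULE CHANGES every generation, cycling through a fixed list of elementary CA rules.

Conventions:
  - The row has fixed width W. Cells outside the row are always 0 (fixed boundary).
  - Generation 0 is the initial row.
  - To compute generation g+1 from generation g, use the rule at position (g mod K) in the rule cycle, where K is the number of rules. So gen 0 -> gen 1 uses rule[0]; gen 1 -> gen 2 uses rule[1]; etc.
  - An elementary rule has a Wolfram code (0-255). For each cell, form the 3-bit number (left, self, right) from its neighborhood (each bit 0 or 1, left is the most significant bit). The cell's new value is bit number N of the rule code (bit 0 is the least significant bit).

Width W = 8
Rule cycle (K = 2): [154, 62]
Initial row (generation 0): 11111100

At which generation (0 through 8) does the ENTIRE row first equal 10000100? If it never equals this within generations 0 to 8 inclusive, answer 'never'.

Answer: never

Derivation:
Gen 0: 11111100
Gen 1 (rule 154): 11111010
Gen 2 (rule 62): 10000111
Gen 3 (rule 154): 01001110
Gen 4 (rule 62): 11111001
Gen 5 (rule 154): 11110110
Gen 6 (rule 62): 10001101
Gen 7 (rule 154): 01011000
Gen 8 (rule 62): 11110100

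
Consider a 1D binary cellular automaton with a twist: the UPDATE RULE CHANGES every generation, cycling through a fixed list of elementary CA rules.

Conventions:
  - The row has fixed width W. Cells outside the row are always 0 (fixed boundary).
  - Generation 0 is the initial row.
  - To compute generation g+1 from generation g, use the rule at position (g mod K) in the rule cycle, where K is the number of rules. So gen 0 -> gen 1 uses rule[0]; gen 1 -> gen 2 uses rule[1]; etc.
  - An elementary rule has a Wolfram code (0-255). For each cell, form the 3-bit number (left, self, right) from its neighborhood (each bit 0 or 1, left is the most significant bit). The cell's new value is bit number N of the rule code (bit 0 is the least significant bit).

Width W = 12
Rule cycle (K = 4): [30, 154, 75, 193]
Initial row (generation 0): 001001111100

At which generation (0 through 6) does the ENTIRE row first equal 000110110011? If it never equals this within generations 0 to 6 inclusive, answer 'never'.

Gen 0: 001001111100
Gen 1 (rule 30): 011111000010
Gen 2 (rule 154): 111110100101
Gen 3 (rule 75): 100010001000
Gen 4 (rule 193): 001000100011
Gen 5 (rule 30): 011101110110
Gen 6 (rule 154): 111001100101

Answer: never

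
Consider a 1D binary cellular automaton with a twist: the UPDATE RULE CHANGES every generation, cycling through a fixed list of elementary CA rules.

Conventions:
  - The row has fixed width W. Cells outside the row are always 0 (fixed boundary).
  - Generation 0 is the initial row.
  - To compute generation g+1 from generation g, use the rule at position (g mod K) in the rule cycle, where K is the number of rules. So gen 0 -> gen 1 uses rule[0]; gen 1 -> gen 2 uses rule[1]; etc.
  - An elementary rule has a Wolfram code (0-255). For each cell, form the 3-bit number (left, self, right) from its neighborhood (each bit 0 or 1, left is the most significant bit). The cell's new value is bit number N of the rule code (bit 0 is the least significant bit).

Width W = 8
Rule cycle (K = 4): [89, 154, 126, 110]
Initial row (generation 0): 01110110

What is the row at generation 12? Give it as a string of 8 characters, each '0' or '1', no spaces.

Answer: 10011001

Derivation:
Gen 0: 01110110
Gen 1 (rule 89): 01010111
Gen 2 (rule 154): 10000110
Gen 3 (rule 126): 11001111
Gen 4 (rule 110): 11011001
Gen 5 (rule 89): 11011100
Gen 6 (rule 154): 10011010
Gen 7 (rule 126): 11111111
Gen 8 (rule 110): 10000001
Gen 9 (rule 89): 01111100
Gen 10 (rule 154): 11111010
Gen 11 (rule 126): 10001111
Gen 12 (rule 110): 10011001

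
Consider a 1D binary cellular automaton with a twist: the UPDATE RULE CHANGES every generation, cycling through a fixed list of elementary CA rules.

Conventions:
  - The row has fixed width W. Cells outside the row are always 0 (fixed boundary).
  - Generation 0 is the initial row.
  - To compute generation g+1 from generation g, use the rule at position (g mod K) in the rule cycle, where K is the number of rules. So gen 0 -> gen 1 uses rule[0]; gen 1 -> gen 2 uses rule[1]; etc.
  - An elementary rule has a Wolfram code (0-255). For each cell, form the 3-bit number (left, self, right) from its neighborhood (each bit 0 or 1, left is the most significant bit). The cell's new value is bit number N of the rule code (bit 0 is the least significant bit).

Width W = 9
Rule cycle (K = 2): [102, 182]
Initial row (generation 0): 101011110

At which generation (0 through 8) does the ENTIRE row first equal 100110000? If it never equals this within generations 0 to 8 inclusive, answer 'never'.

Answer: never

Derivation:
Gen 0: 101011110
Gen 1 (rule 102): 111100010
Gen 2 (rule 182): 011010111
Gen 3 (rule 102): 101111001
Gen 4 (rule 182): 110110111
Gen 5 (rule 102): 011011001
Gen 6 (rule 182): 100100111
Gen 7 (rule 102): 101101001
Gen 8 (rule 182): 110011111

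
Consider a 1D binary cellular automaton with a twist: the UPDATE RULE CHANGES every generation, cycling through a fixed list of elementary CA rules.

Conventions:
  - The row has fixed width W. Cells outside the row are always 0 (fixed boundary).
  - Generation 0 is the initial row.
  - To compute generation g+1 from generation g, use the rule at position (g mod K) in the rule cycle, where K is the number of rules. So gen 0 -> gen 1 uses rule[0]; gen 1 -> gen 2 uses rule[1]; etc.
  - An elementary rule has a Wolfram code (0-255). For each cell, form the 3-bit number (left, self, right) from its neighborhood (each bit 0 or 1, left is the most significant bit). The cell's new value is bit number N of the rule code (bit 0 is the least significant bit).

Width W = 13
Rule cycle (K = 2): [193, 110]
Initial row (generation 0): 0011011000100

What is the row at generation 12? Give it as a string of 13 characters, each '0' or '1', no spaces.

Gen 0: 0011011000100
Gen 1 (rule 193): 1001001010001
Gen 2 (rule 110): 1011011110011
Gen 3 (rule 193): 0001001110001
Gen 4 (rule 110): 0011011010011
Gen 5 (rule 193): 1001001000001
Gen 6 (rule 110): 1011011000011
Gen 7 (rule 193): 0001001011001
Gen 8 (rule 110): 0011011111011
Gen 9 (rule 193): 1001001111001
Gen 10 (rule 110): 1011011001011
Gen 11 (rule 193): 0001001000001
Gen 12 (rule 110): 0011011000011

Answer: 0011011000011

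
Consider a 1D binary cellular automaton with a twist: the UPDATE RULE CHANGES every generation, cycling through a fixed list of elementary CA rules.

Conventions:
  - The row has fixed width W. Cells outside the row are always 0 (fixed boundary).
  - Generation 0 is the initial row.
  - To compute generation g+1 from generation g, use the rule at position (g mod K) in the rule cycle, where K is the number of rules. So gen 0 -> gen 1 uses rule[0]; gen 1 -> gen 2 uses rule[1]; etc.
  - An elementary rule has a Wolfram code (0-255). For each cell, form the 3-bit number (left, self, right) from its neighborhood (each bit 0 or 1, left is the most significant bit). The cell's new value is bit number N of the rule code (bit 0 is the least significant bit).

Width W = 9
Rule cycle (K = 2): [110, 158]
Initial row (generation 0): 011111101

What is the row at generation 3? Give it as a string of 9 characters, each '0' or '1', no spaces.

Gen 0: 011111101
Gen 1 (rule 110): 110000111
Gen 2 (rule 158): 101001110
Gen 3 (rule 110): 111011010

Answer: 111011010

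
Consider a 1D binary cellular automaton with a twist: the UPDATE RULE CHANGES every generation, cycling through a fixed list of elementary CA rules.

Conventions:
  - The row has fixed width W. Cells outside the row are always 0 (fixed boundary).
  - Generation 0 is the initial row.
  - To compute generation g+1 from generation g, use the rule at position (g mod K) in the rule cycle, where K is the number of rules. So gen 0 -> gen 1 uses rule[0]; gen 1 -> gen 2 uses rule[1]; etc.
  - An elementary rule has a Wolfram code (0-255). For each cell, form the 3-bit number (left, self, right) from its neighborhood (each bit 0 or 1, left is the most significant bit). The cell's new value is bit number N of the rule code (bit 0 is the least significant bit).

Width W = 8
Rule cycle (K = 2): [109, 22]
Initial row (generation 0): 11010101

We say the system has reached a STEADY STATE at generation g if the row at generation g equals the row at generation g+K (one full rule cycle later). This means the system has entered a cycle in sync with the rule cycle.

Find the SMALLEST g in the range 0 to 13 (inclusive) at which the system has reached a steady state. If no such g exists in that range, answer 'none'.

Gen 0: 11010101
Gen 1 (rule 109): 11111111
Gen 2 (rule 22): 00000000
Gen 3 (rule 109): 11111111
Gen 4 (rule 22): 00000000
Gen 5 (rule 109): 11111111
Gen 6 (rule 22): 00000000
Gen 7 (rule 109): 11111111
Gen 8 (rule 22): 00000000
Gen 9 (rule 109): 11111111
Gen 10 (rule 22): 00000000
Gen 11 (rule 109): 11111111
Gen 12 (rule 22): 00000000
Gen 13 (rule 109): 11111111
Gen 14 (rule 22): 00000000
Gen 15 (rule 109): 11111111

Answer: 1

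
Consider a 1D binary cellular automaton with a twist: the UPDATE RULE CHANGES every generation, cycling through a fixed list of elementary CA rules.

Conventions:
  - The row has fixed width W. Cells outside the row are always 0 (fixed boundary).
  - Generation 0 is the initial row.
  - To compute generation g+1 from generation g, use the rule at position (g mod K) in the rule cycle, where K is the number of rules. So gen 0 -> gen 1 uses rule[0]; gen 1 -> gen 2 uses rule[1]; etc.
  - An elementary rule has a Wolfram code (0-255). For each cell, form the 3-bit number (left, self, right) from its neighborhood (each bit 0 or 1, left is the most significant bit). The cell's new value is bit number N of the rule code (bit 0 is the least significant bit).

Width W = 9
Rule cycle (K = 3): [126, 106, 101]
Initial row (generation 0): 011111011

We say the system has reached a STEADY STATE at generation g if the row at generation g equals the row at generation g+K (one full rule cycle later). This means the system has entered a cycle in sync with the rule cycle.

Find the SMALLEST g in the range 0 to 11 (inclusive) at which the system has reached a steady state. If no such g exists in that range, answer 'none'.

Answer: none

Derivation:
Gen 0: 011111011
Gen 1 (rule 126): 110001111
Gen 2 (rule 106): 110011001
Gen 3 (rule 101): 010001001
Gen 4 (rule 126): 111011111
Gen 5 (rule 106): 101110001
Gen 6 (rule 101): 110010101
Gen 7 (rule 126): 111111111
Gen 8 (rule 106): 100000001
Gen 9 (rule 101): 101111101
Gen 10 (rule 126): 111000111
Gen 11 (rule 106): 101001101
Gen 12 (rule 101): 111000111
Gen 13 (rule 126): 101101101
Gen 14 (rule 106): 011111110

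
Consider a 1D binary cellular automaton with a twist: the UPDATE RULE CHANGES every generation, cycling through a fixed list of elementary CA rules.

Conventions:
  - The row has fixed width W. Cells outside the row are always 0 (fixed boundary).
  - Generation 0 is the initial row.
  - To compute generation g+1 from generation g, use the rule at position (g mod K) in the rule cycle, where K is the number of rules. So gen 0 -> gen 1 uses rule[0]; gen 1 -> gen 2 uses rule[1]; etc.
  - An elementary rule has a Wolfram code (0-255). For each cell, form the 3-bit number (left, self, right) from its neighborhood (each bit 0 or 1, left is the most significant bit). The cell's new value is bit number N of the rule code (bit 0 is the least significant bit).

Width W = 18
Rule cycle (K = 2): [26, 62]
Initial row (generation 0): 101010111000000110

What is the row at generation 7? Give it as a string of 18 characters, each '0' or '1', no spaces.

Answer: 110000100001011010

Derivation:
Gen 0: 101010111000000110
Gen 1 (rule 26): 000000100100001101
Gen 2 (rule 62): 000001111110011011
Gen 3 (rule 26): 000011000001110010
Gen 4 (rule 62): 000110100011001111
Gen 5 (rule 26): 001100010110111000
Gen 6 (rule 62): 011010111101100100
Gen 7 (rule 26): 110000100001011010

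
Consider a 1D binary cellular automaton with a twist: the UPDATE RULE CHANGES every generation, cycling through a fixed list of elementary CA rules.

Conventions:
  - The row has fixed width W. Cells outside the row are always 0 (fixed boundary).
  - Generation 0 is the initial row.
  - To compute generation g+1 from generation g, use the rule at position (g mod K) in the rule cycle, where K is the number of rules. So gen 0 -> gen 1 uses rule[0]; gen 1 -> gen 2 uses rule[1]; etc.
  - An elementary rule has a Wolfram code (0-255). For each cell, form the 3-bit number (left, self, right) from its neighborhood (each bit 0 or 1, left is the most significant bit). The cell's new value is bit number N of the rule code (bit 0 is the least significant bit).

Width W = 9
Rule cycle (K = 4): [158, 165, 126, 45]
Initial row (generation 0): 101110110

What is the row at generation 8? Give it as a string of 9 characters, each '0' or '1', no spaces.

Gen 0: 101110110
Gen 1 (rule 158): 101100101
Gen 2 (rule 165): 110000111
Gen 3 (rule 126): 111001101
Gen 4 (rule 45): 100001011
Gen 5 (rule 158): 110011010
Gen 6 (rule 165): 000000110
Gen 7 (rule 126): 000001111
Gen 8 (rule 45): 111101000

Answer: 111101000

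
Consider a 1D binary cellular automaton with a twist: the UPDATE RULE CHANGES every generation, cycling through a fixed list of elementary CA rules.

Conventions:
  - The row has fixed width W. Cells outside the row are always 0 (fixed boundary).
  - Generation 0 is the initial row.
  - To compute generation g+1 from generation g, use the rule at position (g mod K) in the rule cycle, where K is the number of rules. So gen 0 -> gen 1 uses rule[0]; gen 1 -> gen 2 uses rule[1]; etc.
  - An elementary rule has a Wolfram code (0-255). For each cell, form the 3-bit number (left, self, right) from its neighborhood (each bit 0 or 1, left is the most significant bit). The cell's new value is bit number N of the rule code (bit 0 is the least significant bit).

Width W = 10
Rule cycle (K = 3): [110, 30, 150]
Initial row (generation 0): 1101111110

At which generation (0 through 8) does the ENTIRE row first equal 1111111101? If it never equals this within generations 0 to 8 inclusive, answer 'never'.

Gen 0: 1101111110
Gen 1 (rule 110): 1111000010
Gen 2 (rule 30): 1000100111
Gen 3 (rule 150): 1101111010
Gen 4 (rule 110): 1111001110
Gen 5 (rule 30): 1000111001
Gen 6 (rule 150): 1101010111
Gen 7 (rule 110): 1111111101
Gen 8 (rule 30): 1000000001

Answer: 7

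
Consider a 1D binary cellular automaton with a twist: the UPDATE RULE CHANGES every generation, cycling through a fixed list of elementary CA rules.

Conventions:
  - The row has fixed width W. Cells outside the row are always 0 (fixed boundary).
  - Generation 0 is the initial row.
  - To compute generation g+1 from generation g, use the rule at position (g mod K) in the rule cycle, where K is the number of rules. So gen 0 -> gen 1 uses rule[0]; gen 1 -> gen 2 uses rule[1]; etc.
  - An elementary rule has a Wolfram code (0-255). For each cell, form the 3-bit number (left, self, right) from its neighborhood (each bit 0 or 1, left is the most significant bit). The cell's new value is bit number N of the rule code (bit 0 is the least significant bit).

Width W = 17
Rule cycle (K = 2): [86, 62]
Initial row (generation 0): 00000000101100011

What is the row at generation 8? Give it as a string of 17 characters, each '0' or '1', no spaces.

Gen 0: 00000000101100011
Gen 1 (rule 86): 00000001100110101
Gen 2 (rule 62): 00000011011101111
Gen 3 (rule 86): 00000101000100001
Gen 4 (rule 62): 00001111101110011
Gen 5 (rule 86): 00010000100011101
Gen 6 (rule 62): 00111001110110011
Gen 7 (rule 86): 01001110010011101
Gen 8 (rule 62): 11111001111110011

Answer: 11111001111110011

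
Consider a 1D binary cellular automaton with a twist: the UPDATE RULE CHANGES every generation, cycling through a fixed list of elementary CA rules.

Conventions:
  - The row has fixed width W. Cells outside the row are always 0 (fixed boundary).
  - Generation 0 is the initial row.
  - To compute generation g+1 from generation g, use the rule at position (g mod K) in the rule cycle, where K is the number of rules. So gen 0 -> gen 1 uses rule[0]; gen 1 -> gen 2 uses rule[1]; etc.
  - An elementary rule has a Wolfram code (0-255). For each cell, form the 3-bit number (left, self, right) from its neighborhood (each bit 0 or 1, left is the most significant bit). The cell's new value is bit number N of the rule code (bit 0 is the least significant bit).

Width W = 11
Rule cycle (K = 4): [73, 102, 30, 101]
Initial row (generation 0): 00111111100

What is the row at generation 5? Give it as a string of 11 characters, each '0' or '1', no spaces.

Answer: 00000100011

Derivation:
Gen 0: 00111111100
Gen 1 (rule 73): 10100000101
Gen 2 (rule 102): 11100001111
Gen 3 (rule 30): 10010011000
Gen 4 (rule 101): 10010001011
Gen 5 (rule 73): 00000100011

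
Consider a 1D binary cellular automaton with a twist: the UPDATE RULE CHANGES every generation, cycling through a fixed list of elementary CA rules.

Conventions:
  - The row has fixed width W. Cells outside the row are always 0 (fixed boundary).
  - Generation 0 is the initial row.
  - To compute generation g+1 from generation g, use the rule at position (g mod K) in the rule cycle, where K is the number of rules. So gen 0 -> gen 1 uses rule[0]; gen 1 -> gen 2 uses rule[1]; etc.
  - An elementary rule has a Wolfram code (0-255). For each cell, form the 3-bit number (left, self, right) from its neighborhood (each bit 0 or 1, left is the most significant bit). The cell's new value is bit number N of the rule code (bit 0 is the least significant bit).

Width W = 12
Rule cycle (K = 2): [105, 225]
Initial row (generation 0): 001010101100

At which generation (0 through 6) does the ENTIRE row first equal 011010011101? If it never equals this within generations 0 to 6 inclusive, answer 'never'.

Answer: 5

Derivation:
Gen 0: 001010101100
Gen 1 (rule 105): 100101011101
Gen 2 (rule 225): 000010101110
Gen 3 (rule 105): 111001011010
Gen 4 (rule 225): 011000101100
Gen 5 (rule 105): 011010011101
Gen 6 (rule 225): 001100001110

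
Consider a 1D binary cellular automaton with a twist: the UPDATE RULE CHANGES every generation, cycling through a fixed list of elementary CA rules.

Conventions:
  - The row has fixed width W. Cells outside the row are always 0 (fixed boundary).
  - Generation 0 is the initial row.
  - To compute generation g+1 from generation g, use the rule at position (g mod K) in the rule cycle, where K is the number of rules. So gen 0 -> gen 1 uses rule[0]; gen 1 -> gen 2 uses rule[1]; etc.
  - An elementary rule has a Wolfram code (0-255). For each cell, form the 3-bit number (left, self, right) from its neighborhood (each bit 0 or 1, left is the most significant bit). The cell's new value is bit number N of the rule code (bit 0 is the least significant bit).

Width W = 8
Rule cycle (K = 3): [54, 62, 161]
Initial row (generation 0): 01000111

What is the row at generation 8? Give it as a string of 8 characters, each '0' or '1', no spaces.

Answer: 10111100

Derivation:
Gen 0: 01000111
Gen 1 (rule 54): 11101000
Gen 2 (rule 62): 10011100
Gen 3 (rule 161): 00001001
Gen 4 (rule 54): 00011111
Gen 5 (rule 62): 00110000
Gen 6 (rule 161): 10000111
Gen 7 (rule 54): 11001000
Gen 8 (rule 62): 10111100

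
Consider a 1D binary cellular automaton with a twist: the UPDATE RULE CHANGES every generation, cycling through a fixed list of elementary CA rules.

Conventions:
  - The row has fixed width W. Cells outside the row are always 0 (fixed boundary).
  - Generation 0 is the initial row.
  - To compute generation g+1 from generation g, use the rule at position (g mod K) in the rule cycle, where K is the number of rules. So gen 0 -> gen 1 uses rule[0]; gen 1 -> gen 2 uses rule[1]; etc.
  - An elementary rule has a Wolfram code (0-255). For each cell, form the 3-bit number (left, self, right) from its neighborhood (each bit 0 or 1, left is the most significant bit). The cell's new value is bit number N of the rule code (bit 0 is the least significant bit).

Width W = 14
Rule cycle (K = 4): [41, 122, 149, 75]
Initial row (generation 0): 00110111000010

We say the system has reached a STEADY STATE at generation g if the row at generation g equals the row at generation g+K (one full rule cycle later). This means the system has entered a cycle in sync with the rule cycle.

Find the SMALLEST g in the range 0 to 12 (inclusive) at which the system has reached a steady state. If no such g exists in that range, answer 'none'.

Answer: none

Derivation:
Gen 0: 00110111000010
Gen 1 (rule 41): 10101100011000
Gen 2 (rule 122): 01011110111100
Gen 3 (rule 149): 01001100011011
Gen 4 (rule 75): 10011101111011
Gen 5 (rule 41): 00010011000110
Gen 6 (rule 122): 00101111101111
Gen 7 (rule 149): 10100111000110
Gen 8 (rule 75): 00001101011110
Gen 9 (rule 41): 11101010110000
Gen 10 (rule 122): 10110101111000
Gen 11 (rule 149): 10000100110111
Gen 12 (rule 75): 00111001110101
Gen 13 (rule 41): 10100001001010
Gen 14 (rule 122): 01010010110101
Gen 15 (rule 149): 01011010000101
Gen 16 (rule 75): 10011000111000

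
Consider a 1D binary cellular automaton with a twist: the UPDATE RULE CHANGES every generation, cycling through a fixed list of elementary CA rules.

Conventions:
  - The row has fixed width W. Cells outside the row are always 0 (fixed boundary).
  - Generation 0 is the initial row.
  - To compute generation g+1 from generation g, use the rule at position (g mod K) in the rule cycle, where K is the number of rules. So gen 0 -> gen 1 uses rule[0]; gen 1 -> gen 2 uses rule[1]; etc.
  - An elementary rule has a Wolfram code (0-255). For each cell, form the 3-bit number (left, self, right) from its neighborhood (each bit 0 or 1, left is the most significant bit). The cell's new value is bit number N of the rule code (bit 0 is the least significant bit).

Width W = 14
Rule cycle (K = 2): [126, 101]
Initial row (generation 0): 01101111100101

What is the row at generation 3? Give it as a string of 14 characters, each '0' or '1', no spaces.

Answer: 00011111000011

Derivation:
Gen 0: 01101111100101
Gen 1 (rule 126): 11111000111111
Gen 2 (rule 101): 00001010000001
Gen 3 (rule 126): 00011111000011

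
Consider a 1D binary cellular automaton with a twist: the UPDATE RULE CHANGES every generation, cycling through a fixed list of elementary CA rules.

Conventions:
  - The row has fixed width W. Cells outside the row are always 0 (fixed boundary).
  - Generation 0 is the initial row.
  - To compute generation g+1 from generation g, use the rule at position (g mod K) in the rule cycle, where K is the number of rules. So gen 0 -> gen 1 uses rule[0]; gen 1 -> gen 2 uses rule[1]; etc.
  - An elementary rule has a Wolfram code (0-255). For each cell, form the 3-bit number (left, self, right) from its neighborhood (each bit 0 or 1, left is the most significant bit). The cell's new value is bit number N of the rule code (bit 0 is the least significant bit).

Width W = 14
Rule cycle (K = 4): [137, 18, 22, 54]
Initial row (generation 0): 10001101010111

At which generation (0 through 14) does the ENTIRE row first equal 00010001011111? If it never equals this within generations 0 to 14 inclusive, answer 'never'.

Answer: 12

Derivation:
Gen 0: 10001101010111
Gen 1 (rule 137): 00101000000110
Gen 2 (rule 18): 01000100001001
Gen 3 (rule 22): 11101110011111
Gen 4 (rule 54): 00010001100000
Gen 5 (rule 137): 11000101001111
Gen 6 (rule 18): 00101000110000
Gen 7 (rule 22): 01101101001000
Gen 8 (rule 54): 10010011111100
Gen 9 (rule 137): 00000011111001
Gen 10 (rule 18): 00000100000110
Gen 11 (rule 22): 00001110001001
Gen 12 (rule 54): 00010001011111
Gen 13 (rule 137): 11000100011110
Gen 14 (rule 18): 00101010100001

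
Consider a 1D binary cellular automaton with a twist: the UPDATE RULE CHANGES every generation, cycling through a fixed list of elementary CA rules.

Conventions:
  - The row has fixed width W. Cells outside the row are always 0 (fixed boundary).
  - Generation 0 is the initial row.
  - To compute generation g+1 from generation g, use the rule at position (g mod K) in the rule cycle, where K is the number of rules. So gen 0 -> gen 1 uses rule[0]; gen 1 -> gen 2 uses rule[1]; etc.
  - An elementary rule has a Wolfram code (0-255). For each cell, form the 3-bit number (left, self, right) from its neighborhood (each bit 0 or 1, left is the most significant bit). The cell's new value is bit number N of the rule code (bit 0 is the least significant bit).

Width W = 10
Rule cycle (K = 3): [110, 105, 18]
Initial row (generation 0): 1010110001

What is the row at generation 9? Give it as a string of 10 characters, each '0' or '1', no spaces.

Gen 0: 1010110001
Gen 1 (rule 110): 1111110011
Gen 2 (rule 105): 1000010011
Gen 3 (rule 18): 0100101100
Gen 4 (rule 110): 1101111100
Gen 5 (rule 105): 1111000101
Gen 6 (rule 18): 0000101000
Gen 7 (rule 110): 0001111000
Gen 8 (rule 105): 1101001011
Gen 9 (rule 18): 0000110000

Answer: 0000110000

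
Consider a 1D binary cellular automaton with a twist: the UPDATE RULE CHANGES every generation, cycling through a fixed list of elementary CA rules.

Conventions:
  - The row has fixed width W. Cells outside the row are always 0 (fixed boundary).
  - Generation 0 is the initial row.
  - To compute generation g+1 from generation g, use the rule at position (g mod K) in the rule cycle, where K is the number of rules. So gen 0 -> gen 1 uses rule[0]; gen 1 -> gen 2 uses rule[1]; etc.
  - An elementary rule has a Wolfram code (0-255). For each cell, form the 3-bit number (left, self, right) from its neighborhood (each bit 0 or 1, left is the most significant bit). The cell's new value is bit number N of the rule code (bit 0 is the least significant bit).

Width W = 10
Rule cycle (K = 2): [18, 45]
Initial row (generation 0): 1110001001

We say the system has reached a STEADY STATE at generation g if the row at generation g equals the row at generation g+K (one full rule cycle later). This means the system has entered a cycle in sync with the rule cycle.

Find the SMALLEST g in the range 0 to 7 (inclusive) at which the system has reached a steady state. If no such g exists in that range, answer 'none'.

Answer: 7

Derivation:
Gen 0: 1110001001
Gen 1 (rule 18): 0001010110
Gen 2 (rule 45): 1101111100
Gen 3 (rule 18): 0000000010
Gen 4 (rule 45): 1111111010
Gen 5 (rule 18): 0000000001
Gen 6 (rule 45): 1111111101
Gen 7 (rule 18): 0000000000
Gen 8 (rule 45): 1111111111
Gen 9 (rule 18): 0000000000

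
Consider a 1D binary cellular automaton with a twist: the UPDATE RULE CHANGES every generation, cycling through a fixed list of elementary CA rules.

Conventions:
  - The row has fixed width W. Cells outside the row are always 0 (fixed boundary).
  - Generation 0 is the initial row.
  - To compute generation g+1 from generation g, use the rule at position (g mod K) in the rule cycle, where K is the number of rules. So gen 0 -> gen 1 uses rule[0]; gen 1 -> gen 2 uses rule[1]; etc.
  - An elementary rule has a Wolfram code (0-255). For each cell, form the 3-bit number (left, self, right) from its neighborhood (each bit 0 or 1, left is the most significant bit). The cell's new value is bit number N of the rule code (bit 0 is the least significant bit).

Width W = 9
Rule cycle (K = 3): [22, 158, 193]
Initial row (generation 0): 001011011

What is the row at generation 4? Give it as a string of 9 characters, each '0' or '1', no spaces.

Answer: 111010000

Derivation:
Gen 0: 001011011
Gen 1 (rule 22): 011000000
Gen 2 (rule 158): 110100000
Gen 3 (rule 193): 010001111
Gen 4 (rule 22): 111010000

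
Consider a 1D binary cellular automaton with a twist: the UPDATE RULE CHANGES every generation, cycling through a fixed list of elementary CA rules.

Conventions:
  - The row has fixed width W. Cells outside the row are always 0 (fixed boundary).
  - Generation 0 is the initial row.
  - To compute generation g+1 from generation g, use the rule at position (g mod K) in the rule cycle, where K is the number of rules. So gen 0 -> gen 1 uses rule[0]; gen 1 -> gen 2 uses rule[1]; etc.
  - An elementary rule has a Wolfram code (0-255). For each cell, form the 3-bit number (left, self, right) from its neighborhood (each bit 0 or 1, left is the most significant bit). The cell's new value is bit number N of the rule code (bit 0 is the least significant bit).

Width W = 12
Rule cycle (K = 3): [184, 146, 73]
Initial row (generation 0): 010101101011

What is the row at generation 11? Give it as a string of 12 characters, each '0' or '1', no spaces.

Gen 0: 010101101011
Gen 1 (rule 184): 001011010110
Gen 2 (rule 146): 010000000001
Gen 3 (rule 73): 000111111100
Gen 4 (rule 184): 000111111010
Gen 5 (rule 146): 001011110001
Gen 6 (rule 73): 100010010100
Gen 7 (rule 184): 010001001010
Gen 8 (rule 146): 101010110001
Gen 9 (rule 73): 000000110100
Gen 10 (rule 184): 000000101010
Gen 11 (rule 146): 000001000001

Answer: 000001000001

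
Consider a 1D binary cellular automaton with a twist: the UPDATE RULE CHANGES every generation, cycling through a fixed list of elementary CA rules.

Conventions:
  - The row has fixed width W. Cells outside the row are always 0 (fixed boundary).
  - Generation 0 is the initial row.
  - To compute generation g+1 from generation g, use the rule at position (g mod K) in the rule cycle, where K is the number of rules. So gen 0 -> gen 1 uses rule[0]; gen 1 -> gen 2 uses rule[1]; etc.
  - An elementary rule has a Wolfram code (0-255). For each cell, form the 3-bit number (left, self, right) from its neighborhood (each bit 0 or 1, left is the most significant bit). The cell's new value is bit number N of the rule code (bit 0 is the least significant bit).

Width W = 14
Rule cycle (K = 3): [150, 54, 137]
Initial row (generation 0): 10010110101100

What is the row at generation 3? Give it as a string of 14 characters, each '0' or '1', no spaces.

Gen 0: 10010110101100
Gen 1 (rule 150): 11110000100010
Gen 2 (rule 54): 00001001110111
Gen 3 (rule 137): 11100001100110

Answer: 11100001100110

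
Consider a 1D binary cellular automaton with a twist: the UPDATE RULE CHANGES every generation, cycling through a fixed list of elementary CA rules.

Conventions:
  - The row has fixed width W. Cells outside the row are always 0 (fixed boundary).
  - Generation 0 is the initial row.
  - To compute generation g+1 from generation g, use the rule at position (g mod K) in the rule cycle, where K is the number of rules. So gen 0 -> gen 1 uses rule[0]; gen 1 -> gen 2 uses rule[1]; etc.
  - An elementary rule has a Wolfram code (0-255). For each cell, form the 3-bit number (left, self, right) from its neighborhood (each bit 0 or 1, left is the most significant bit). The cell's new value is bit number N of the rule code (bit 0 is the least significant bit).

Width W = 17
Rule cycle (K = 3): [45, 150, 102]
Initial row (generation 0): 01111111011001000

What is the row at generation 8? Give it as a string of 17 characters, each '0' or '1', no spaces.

Answer: 11000000101000110

Derivation:
Gen 0: 01111111011001000
Gen 1 (rule 45): 01000000110001011
Gen 2 (rule 150): 11100001001011000
Gen 3 (rule 102): 00100011011101000
Gen 4 (rule 45): 10101010110011011
Gen 5 (rule 150): 10101010001100000
Gen 6 (rule 102): 11111110010100000
Gen 7 (rule 45): 10000000011101111
Gen 8 (rule 150): 11000000101000110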